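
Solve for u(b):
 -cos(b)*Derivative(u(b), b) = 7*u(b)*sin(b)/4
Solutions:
 u(b) = C1*cos(b)^(7/4)


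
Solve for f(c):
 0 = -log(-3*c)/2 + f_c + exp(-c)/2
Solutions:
 f(c) = C1 + c*log(-c)/2 + c*(-1 + log(3))/2 + exp(-c)/2


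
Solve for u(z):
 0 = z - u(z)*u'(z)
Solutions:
 u(z) = -sqrt(C1 + z^2)
 u(z) = sqrt(C1 + z^2)


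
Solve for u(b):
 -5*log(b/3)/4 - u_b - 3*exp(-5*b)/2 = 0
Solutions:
 u(b) = C1 - 5*b*log(b)/4 + 5*b*(1 + log(3))/4 + 3*exp(-5*b)/10


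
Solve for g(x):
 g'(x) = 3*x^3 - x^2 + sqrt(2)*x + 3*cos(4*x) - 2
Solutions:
 g(x) = C1 + 3*x^4/4 - x^3/3 + sqrt(2)*x^2/2 - 2*x + 3*sin(4*x)/4


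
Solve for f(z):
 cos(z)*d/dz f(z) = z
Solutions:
 f(z) = C1 + Integral(z/cos(z), z)


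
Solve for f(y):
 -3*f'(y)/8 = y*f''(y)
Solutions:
 f(y) = C1 + C2*y^(5/8)


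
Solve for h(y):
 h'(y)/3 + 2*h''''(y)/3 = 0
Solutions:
 h(y) = C1 + C4*exp(-2^(2/3)*y/2) + (C2*sin(2^(2/3)*sqrt(3)*y/4) + C3*cos(2^(2/3)*sqrt(3)*y/4))*exp(2^(2/3)*y/4)


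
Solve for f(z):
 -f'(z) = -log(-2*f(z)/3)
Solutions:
 -Integral(1/(log(-_y) - log(3) + log(2)), (_y, f(z))) = C1 - z


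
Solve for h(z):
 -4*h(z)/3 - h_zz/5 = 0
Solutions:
 h(z) = C1*sin(2*sqrt(15)*z/3) + C2*cos(2*sqrt(15)*z/3)


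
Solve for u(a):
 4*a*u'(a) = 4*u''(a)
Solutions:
 u(a) = C1 + C2*erfi(sqrt(2)*a/2)


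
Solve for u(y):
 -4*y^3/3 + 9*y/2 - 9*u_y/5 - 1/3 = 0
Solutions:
 u(y) = C1 - 5*y^4/27 + 5*y^2/4 - 5*y/27


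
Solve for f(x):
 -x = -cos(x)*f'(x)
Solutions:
 f(x) = C1 + Integral(x/cos(x), x)


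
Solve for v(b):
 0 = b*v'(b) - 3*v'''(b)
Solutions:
 v(b) = C1 + Integral(C2*airyai(3^(2/3)*b/3) + C3*airybi(3^(2/3)*b/3), b)


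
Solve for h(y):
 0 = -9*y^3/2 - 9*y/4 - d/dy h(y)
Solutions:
 h(y) = C1 - 9*y^4/8 - 9*y^2/8


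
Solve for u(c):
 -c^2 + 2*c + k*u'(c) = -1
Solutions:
 u(c) = C1 + c^3/(3*k) - c^2/k - c/k


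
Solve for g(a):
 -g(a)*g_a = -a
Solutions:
 g(a) = -sqrt(C1 + a^2)
 g(a) = sqrt(C1 + a^2)


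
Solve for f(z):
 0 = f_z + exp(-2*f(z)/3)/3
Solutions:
 f(z) = 3*log(-sqrt(C1 - z)) - 3*log(3) + 3*log(2)/2
 f(z) = 3*log(C1 - z)/2 - 3*log(3) + 3*log(2)/2


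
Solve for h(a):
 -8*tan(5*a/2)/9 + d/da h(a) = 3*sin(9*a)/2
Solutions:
 h(a) = C1 - 16*log(cos(5*a/2))/45 - cos(9*a)/6


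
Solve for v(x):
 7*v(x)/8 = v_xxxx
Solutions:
 v(x) = C1*exp(-14^(1/4)*x/2) + C2*exp(14^(1/4)*x/2) + C3*sin(14^(1/4)*x/2) + C4*cos(14^(1/4)*x/2)


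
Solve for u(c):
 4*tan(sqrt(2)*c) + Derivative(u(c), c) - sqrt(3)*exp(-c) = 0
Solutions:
 u(c) = C1 - sqrt(2)*log(tan(sqrt(2)*c)^2 + 1) - sqrt(3)*exp(-c)


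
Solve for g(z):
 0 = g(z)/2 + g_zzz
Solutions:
 g(z) = C3*exp(-2^(2/3)*z/2) + (C1*sin(2^(2/3)*sqrt(3)*z/4) + C2*cos(2^(2/3)*sqrt(3)*z/4))*exp(2^(2/3)*z/4)


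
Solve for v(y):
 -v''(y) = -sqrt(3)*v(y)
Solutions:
 v(y) = C1*exp(-3^(1/4)*y) + C2*exp(3^(1/4)*y)


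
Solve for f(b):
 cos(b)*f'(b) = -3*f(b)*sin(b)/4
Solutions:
 f(b) = C1*cos(b)^(3/4)


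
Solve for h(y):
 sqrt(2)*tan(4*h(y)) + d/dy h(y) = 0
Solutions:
 h(y) = -asin(C1*exp(-4*sqrt(2)*y))/4 + pi/4
 h(y) = asin(C1*exp(-4*sqrt(2)*y))/4


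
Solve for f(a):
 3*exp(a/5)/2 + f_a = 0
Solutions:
 f(a) = C1 - 15*exp(a/5)/2


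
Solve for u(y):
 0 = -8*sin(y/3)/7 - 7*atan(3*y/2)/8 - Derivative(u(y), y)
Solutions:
 u(y) = C1 - 7*y*atan(3*y/2)/8 + 7*log(9*y^2 + 4)/24 + 24*cos(y/3)/7


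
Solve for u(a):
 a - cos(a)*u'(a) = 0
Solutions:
 u(a) = C1 + Integral(a/cos(a), a)


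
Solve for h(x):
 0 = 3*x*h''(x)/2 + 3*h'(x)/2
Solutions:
 h(x) = C1 + C2*log(x)


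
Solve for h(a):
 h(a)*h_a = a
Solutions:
 h(a) = -sqrt(C1 + a^2)
 h(a) = sqrt(C1 + a^2)


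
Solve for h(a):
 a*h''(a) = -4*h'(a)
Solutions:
 h(a) = C1 + C2/a^3


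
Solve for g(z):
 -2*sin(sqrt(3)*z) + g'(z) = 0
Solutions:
 g(z) = C1 - 2*sqrt(3)*cos(sqrt(3)*z)/3


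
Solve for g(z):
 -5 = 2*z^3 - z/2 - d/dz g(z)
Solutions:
 g(z) = C1 + z^4/2 - z^2/4 + 5*z


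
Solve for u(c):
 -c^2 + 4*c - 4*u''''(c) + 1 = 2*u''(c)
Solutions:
 u(c) = C1 + C2*c + C3*sin(sqrt(2)*c/2) + C4*cos(sqrt(2)*c/2) - c^4/24 + c^3/3 + 5*c^2/4


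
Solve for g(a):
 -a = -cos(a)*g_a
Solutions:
 g(a) = C1 + Integral(a/cos(a), a)


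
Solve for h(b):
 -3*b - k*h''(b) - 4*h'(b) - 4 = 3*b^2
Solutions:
 h(b) = C1 + C2*exp(-4*b/k) - b^3/4 + 3*b^2*k/16 - 3*b^2/8 - 3*b*k^2/32 + 3*b*k/16 - b


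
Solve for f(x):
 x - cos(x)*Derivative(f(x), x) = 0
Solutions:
 f(x) = C1 + Integral(x/cos(x), x)


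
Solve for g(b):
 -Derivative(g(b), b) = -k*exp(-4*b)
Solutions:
 g(b) = C1 - k*exp(-4*b)/4


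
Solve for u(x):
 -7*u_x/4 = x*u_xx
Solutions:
 u(x) = C1 + C2/x^(3/4)


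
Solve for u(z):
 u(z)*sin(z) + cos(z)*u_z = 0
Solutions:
 u(z) = C1*cos(z)


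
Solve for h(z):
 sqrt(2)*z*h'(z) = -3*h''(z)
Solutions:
 h(z) = C1 + C2*erf(2^(3/4)*sqrt(3)*z/6)


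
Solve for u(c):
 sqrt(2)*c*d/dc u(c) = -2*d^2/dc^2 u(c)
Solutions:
 u(c) = C1 + C2*erf(2^(1/4)*c/2)


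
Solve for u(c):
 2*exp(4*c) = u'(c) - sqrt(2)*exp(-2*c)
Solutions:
 u(c) = C1 + exp(4*c)/2 - sqrt(2)*exp(-2*c)/2


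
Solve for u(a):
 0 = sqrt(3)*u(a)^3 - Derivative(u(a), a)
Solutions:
 u(a) = -sqrt(2)*sqrt(-1/(C1 + sqrt(3)*a))/2
 u(a) = sqrt(2)*sqrt(-1/(C1 + sqrt(3)*a))/2


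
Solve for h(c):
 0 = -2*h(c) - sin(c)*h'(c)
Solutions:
 h(c) = C1*(cos(c) + 1)/(cos(c) - 1)


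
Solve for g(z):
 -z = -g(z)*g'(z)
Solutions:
 g(z) = -sqrt(C1 + z^2)
 g(z) = sqrt(C1 + z^2)


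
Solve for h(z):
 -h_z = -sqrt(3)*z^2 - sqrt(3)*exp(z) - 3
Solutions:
 h(z) = C1 + sqrt(3)*z^3/3 + 3*z + sqrt(3)*exp(z)


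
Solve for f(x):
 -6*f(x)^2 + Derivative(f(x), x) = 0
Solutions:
 f(x) = -1/(C1 + 6*x)


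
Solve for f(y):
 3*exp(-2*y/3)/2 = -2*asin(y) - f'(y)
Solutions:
 f(y) = C1 - 2*y*asin(y) - 2*sqrt(1 - y^2) + 9*exp(-2*y/3)/4


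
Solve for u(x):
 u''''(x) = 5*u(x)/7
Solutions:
 u(x) = C1*exp(-5^(1/4)*7^(3/4)*x/7) + C2*exp(5^(1/4)*7^(3/4)*x/7) + C3*sin(5^(1/4)*7^(3/4)*x/7) + C4*cos(5^(1/4)*7^(3/4)*x/7)


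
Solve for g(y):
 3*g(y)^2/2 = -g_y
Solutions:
 g(y) = 2/(C1 + 3*y)


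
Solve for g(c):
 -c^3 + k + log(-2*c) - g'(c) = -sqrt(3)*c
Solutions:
 g(c) = C1 - c^4/4 + sqrt(3)*c^2/2 + c*(k - 1 + log(2)) + c*log(-c)


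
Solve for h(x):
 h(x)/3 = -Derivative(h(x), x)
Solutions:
 h(x) = C1*exp(-x/3)


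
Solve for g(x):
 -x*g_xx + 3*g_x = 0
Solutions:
 g(x) = C1 + C2*x^4


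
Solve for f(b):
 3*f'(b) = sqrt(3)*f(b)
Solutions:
 f(b) = C1*exp(sqrt(3)*b/3)


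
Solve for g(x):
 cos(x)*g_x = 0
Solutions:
 g(x) = C1


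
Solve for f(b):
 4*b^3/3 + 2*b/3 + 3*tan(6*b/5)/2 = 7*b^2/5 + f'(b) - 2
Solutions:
 f(b) = C1 + b^4/3 - 7*b^3/15 + b^2/3 + 2*b - 5*log(cos(6*b/5))/4


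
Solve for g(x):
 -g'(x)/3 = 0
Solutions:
 g(x) = C1


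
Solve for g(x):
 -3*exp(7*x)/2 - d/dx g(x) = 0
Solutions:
 g(x) = C1 - 3*exp(7*x)/14


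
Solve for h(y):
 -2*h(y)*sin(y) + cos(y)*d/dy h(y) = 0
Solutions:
 h(y) = C1/cos(y)^2


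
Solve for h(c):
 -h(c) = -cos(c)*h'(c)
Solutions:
 h(c) = C1*sqrt(sin(c) + 1)/sqrt(sin(c) - 1)


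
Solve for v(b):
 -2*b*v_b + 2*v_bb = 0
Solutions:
 v(b) = C1 + C2*erfi(sqrt(2)*b/2)


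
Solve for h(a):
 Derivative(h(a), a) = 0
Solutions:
 h(a) = C1


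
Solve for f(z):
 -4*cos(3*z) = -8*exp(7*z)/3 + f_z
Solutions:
 f(z) = C1 + 8*exp(7*z)/21 - 4*sin(3*z)/3


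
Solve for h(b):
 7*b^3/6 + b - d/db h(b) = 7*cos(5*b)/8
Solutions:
 h(b) = C1 + 7*b^4/24 + b^2/2 - 7*sin(5*b)/40


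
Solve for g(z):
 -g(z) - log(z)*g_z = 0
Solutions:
 g(z) = C1*exp(-li(z))


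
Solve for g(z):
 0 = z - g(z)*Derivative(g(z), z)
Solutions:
 g(z) = -sqrt(C1 + z^2)
 g(z) = sqrt(C1 + z^2)


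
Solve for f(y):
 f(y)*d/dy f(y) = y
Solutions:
 f(y) = -sqrt(C1 + y^2)
 f(y) = sqrt(C1 + y^2)


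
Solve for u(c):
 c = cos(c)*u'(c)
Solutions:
 u(c) = C1 + Integral(c/cos(c), c)


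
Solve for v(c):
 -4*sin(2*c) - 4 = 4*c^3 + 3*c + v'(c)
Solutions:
 v(c) = C1 - c^4 - 3*c^2/2 - 4*c + 2*cos(2*c)


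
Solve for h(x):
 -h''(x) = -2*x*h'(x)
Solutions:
 h(x) = C1 + C2*erfi(x)


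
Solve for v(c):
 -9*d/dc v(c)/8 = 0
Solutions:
 v(c) = C1


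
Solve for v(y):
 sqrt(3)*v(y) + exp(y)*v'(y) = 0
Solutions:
 v(y) = C1*exp(sqrt(3)*exp(-y))


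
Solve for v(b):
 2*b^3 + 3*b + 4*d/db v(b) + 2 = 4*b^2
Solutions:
 v(b) = C1 - b^4/8 + b^3/3 - 3*b^2/8 - b/2


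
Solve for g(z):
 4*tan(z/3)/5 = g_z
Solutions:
 g(z) = C1 - 12*log(cos(z/3))/5


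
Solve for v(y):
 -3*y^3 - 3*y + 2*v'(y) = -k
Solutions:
 v(y) = C1 - k*y/2 + 3*y^4/8 + 3*y^2/4


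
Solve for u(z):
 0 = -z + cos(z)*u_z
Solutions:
 u(z) = C1 + Integral(z/cos(z), z)


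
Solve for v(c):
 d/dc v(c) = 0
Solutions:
 v(c) = C1


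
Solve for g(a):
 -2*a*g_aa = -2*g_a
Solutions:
 g(a) = C1 + C2*a^2


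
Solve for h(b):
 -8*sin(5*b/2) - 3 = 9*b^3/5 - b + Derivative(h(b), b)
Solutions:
 h(b) = C1 - 9*b^4/20 + b^2/2 - 3*b + 16*cos(5*b/2)/5


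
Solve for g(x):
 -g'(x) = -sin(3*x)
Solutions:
 g(x) = C1 - cos(3*x)/3


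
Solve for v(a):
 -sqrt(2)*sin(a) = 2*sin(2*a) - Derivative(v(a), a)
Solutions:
 v(a) = C1 + 2*sin(a)^2 - sqrt(2)*cos(a)


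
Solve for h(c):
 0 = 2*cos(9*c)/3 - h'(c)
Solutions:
 h(c) = C1 + 2*sin(9*c)/27


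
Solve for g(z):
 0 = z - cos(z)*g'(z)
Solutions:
 g(z) = C1 + Integral(z/cos(z), z)


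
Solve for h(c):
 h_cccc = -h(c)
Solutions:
 h(c) = (C1*sin(sqrt(2)*c/2) + C2*cos(sqrt(2)*c/2))*exp(-sqrt(2)*c/2) + (C3*sin(sqrt(2)*c/2) + C4*cos(sqrt(2)*c/2))*exp(sqrt(2)*c/2)


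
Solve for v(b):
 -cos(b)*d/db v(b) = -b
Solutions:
 v(b) = C1 + Integral(b/cos(b), b)


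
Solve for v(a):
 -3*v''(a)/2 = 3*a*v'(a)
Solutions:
 v(a) = C1 + C2*erf(a)


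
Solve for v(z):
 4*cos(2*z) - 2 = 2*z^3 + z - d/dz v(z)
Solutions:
 v(z) = C1 + z^4/2 + z^2/2 + 2*z - 2*sin(2*z)


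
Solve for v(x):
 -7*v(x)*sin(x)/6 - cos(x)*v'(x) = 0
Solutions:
 v(x) = C1*cos(x)^(7/6)


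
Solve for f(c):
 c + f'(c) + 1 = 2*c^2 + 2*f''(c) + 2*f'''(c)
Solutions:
 f(c) = C1 + C2*exp(c*(-1 + sqrt(3))/2) + C3*exp(-c*(1 + sqrt(3))/2) + 2*c^3/3 + 7*c^2/2 + 21*c


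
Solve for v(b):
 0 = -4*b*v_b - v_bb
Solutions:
 v(b) = C1 + C2*erf(sqrt(2)*b)


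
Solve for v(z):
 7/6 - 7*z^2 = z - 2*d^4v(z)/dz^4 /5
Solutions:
 v(z) = C1 + C2*z + C3*z^2 + C4*z^3 + 7*z^6/144 + z^5/48 - 35*z^4/288


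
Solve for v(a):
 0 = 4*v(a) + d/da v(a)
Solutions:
 v(a) = C1*exp(-4*a)


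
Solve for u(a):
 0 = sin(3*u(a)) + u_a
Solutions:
 u(a) = -acos((-C1 - exp(6*a))/(C1 - exp(6*a)))/3 + 2*pi/3
 u(a) = acos((-C1 - exp(6*a))/(C1 - exp(6*a)))/3


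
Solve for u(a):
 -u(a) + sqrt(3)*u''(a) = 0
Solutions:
 u(a) = C1*exp(-3^(3/4)*a/3) + C2*exp(3^(3/4)*a/3)


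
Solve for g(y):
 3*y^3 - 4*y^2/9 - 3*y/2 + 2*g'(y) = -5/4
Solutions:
 g(y) = C1 - 3*y^4/8 + 2*y^3/27 + 3*y^2/8 - 5*y/8


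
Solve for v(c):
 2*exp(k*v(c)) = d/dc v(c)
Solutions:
 v(c) = Piecewise((log(-1/(C1*k + 2*c*k))/k, Ne(k, 0)), (nan, True))
 v(c) = Piecewise((C1 + 2*c, Eq(k, 0)), (nan, True))


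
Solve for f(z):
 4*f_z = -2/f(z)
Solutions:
 f(z) = -sqrt(C1 - z)
 f(z) = sqrt(C1 - z)


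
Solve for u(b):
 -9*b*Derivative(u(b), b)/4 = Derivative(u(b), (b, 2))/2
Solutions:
 u(b) = C1 + C2*erf(3*b/2)


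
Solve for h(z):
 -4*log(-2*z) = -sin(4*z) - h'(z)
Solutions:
 h(z) = C1 + 4*z*log(-z) - 4*z + 4*z*log(2) + cos(4*z)/4


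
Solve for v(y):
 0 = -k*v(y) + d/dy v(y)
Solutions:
 v(y) = C1*exp(k*y)


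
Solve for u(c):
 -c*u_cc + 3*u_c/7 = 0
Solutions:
 u(c) = C1 + C2*c^(10/7)


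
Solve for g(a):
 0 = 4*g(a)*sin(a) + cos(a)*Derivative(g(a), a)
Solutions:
 g(a) = C1*cos(a)^4


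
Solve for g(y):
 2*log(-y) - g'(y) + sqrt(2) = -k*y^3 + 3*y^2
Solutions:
 g(y) = C1 + k*y^4/4 - y^3 + 2*y*log(-y) + y*(-2 + sqrt(2))


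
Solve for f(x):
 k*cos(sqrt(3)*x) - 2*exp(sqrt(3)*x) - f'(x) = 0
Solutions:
 f(x) = C1 + sqrt(3)*k*sin(sqrt(3)*x)/3 - 2*sqrt(3)*exp(sqrt(3)*x)/3


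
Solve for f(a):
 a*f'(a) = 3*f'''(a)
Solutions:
 f(a) = C1 + Integral(C2*airyai(3^(2/3)*a/3) + C3*airybi(3^(2/3)*a/3), a)


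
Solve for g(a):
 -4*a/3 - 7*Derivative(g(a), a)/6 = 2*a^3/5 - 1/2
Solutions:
 g(a) = C1 - 3*a^4/35 - 4*a^2/7 + 3*a/7


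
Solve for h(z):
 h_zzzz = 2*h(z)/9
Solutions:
 h(z) = C1*exp(-2^(1/4)*sqrt(3)*z/3) + C2*exp(2^(1/4)*sqrt(3)*z/3) + C3*sin(2^(1/4)*sqrt(3)*z/3) + C4*cos(2^(1/4)*sqrt(3)*z/3)


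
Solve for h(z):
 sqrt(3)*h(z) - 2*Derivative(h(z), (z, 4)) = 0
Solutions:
 h(z) = C1*exp(-2^(3/4)*3^(1/8)*z/2) + C2*exp(2^(3/4)*3^(1/8)*z/2) + C3*sin(2^(3/4)*3^(1/8)*z/2) + C4*cos(2^(3/4)*3^(1/8)*z/2)


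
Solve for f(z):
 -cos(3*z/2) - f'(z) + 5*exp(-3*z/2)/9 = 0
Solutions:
 f(z) = C1 - 2*sin(3*z/2)/3 - 10*exp(-3*z/2)/27


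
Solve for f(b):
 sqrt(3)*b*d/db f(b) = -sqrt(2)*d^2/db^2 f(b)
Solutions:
 f(b) = C1 + C2*erf(6^(1/4)*b/2)


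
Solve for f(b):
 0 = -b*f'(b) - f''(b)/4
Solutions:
 f(b) = C1 + C2*erf(sqrt(2)*b)


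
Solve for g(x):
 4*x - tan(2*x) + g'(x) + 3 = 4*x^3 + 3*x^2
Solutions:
 g(x) = C1 + x^4 + x^3 - 2*x^2 - 3*x - log(cos(2*x))/2


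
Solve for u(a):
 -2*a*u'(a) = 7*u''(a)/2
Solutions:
 u(a) = C1 + C2*erf(sqrt(14)*a/7)


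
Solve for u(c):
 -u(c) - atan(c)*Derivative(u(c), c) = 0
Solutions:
 u(c) = C1*exp(-Integral(1/atan(c), c))


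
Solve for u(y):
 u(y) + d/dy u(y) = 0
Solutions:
 u(y) = C1*exp(-y)


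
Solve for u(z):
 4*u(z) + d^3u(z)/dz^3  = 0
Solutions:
 u(z) = C3*exp(-2^(2/3)*z) + (C1*sin(2^(2/3)*sqrt(3)*z/2) + C2*cos(2^(2/3)*sqrt(3)*z/2))*exp(2^(2/3)*z/2)


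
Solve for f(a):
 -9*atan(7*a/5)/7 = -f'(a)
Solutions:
 f(a) = C1 + 9*a*atan(7*a/5)/7 - 45*log(49*a^2 + 25)/98


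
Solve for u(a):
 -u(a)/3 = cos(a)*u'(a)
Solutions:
 u(a) = C1*(sin(a) - 1)^(1/6)/(sin(a) + 1)^(1/6)


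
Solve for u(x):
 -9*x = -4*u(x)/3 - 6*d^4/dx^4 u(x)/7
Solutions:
 u(x) = 27*x/4 + (C1*sin(2^(3/4)*sqrt(3)*7^(1/4)*x/6) + C2*cos(2^(3/4)*sqrt(3)*7^(1/4)*x/6))*exp(-2^(3/4)*sqrt(3)*7^(1/4)*x/6) + (C3*sin(2^(3/4)*sqrt(3)*7^(1/4)*x/6) + C4*cos(2^(3/4)*sqrt(3)*7^(1/4)*x/6))*exp(2^(3/4)*sqrt(3)*7^(1/4)*x/6)


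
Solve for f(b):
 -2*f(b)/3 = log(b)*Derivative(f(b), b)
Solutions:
 f(b) = C1*exp(-2*li(b)/3)


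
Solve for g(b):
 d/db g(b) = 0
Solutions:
 g(b) = C1


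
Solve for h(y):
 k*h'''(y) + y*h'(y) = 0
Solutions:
 h(y) = C1 + Integral(C2*airyai(y*(-1/k)^(1/3)) + C3*airybi(y*(-1/k)^(1/3)), y)


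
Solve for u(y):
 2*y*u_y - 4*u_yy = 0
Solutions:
 u(y) = C1 + C2*erfi(y/2)


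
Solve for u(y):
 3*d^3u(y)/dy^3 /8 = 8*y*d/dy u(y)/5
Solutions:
 u(y) = C1 + Integral(C2*airyai(4*15^(2/3)*y/15) + C3*airybi(4*15^(2/3)*y/15), y)


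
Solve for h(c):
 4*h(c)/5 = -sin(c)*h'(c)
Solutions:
 h(c) = C1*(cos(c) + 1)^(2/5)/(cos(c) - 1)^(2/5)


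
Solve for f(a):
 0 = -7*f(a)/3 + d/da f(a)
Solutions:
 f(a) = C1*exp(7*a/3)


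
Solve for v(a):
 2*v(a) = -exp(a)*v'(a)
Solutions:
 v(a) = C1*exp(2*exp(-a))


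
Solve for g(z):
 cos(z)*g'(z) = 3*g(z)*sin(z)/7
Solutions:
 g(z) = C1/cos(z)^(3/7)


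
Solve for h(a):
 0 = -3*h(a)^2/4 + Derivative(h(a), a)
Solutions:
 h(a) = -4/(C1 + 3*a)


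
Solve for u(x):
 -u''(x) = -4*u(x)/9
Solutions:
 u(x) = C1*exp(-2*x/3) + C2*exp(2*x/3)


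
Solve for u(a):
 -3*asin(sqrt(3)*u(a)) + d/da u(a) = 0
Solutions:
 Integral(1/asin(sqrt(3)*_y), (_y, u(a))) = C1 + 3*a


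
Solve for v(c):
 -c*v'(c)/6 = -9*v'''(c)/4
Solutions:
 v(c) = C1 + Integral(C2*airyai(2^(1/3)*c/3) + C3*airybi(2^(1/3)*c/3), c)


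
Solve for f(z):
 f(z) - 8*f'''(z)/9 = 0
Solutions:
 f(z) = C3*exp(3^(2/3)*z/2) + (C1*sin(3*3^(1/6)*z/4) + C2*cos(3*3^(1/6)*z/4))*exp(-3^(2/3)*z/4)


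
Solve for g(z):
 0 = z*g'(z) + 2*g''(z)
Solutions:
 g(z) = C1 + C2*erf(z/2)


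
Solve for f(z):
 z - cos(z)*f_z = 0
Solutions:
 f(z) = C1 + Integral(z/cos(z), z)


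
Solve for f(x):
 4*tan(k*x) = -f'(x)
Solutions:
 f(x) = C1 - 4*Piecewise((-log(cos(k*x))/k, Ne(k, 0)), (0, True))


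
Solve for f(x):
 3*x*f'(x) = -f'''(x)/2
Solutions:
 f(x) = C1 + Integral(C2*airyai(-6^(1/3)*x) + C3*airybi(-6^(1/3)*x), x)


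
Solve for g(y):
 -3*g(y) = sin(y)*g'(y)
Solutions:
 g(y) = C1*(cos(y) + 1)^(3/2)/(cos(y) - 1)^(3/2)


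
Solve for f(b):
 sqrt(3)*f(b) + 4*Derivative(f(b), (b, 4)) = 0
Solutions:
 f(b) = (C1*sin(3^(1/8)*b/2) + C2*cos(3^(1/8)*b/2))*exp(-3^(1/8)*b/2) + (C3*sin(3^(1/8)*b/2) + C4*cos(3^(1/8)*b/2))*exp(3^(1/8)*b/2)


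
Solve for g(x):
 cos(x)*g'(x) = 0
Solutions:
 g(x) = C1


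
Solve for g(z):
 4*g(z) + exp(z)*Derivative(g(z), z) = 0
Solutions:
 g(z) = C1*exp(4*exp(-z))


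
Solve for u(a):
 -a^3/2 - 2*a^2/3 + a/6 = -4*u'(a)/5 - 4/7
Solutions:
 u(a) = C1 + 5*a^4/32 + 5*a^3/18 - 5*a^2/48 - 5*a/7


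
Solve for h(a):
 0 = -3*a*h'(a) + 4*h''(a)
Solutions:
 h(a) = C1 + C2*erfi(sqrt(6)*a/4)


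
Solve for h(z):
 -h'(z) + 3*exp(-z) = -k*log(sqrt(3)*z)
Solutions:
 h(z) = C1 + k*z*log(z) + k*z*(-1 + log(3)/2) - 3*exp(-z)


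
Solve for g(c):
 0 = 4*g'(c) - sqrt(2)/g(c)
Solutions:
 g(c) = -sqrt(C1 + 2*sqrt(2)*c)/2
 g(c) = sqrt(C1 + 2*sqrt(2)*c)/2


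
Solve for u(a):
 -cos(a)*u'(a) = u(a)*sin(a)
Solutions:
 u(a) = C1*cos(a)


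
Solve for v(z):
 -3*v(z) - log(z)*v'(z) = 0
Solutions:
 v(z) = C1*exp(-3*li(z))


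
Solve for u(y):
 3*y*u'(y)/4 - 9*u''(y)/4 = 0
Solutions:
 u(y) = C1 + C2*erfi(sqrt(6)*y/6)


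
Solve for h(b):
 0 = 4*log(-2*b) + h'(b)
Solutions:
 h(b) = C1 - 4*b*log(-b) + 4*b*(1 - log(2))


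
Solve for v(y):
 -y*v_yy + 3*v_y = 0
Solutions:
 v(y) = C1 + C2*y^4


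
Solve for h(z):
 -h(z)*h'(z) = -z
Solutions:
 h(z) = -sqrt(C1 + z^2)
 h(z) = sqrt(C1 + z^2)


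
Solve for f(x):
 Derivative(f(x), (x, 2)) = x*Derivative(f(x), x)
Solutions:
 f(x) = C1 + C2*erfi(sqrt(2)*x/2)


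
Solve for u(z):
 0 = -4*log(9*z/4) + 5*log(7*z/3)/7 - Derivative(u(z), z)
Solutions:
 u(z) = C1 - 23*z*log(z)/7 - 61*z*log(3)/7 + 5*z*log(7)/7 + 23*z/7 + 8*z*log(2)


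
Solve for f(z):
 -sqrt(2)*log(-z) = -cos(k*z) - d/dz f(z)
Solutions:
 f(z) = C1 + sqrt(2)*z*(log(-z) - 1) - Piecewise((sin(k*z)/k, Ne(k, 0)), (z, True))


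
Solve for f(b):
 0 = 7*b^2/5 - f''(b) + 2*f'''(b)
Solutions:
 f(b) = C1 + C2*b + C3*exp(b/2) + 7*b^4/60 + 14*b^3/15 + 28*b^2/5


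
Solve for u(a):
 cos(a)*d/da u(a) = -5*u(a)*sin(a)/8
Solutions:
 u(a) = C1*cos(a)^(5/8)


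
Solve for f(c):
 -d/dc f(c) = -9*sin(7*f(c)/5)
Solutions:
 -9*c + 5*log(cos(7*f(c)/5) - 1)/14 - 5*log(cos(7*f(c)/5) + 1)/14 = C1


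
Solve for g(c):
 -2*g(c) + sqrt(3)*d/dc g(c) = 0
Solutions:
 g(c) = C1*exp(2*sqrt(3)*c/3)


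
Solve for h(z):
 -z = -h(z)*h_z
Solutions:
 h(z) = -sqrt(C1 + z^2)
 h(z) = sqrt(C1 + z^2)


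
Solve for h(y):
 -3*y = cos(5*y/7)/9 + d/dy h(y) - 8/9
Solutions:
 h(y) = C1 - 3*y^2/2 + 8*y/9 - 7*sin(5*y/7)/45


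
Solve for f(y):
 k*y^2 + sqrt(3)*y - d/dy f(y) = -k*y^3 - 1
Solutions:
 f(y) = C1 + k*y^4/4 + k*y^3/3 + sqrt(3)*y^2/2 + y


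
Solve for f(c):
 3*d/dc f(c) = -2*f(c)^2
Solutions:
 f(c) = 3/(C1 + 2*c)


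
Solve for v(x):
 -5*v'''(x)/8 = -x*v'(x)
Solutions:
 v(x) = C1 + Integral(C2*airyai(2*5^(2/3)*x/5) + C3*airybi(2*5^(2/3)*x/5), x)


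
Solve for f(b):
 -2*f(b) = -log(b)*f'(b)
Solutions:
 f(b) = C1*exp(2*li(b))


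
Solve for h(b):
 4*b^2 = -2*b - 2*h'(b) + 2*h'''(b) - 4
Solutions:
 h(b) = C1 + C2*exp(-b) + C3*exp(b) - 2*b^3/3 - b^2/2 - 6*b


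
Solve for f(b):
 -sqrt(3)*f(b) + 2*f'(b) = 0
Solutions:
 f(b) = C1*exp(sqrt(3)*b/2)


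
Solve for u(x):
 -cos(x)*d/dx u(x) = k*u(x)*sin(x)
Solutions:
 u(x) = C1*exp(k*log(cos(x)))


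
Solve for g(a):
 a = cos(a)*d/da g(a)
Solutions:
 g(a) = C1 + Integral(a/cos(a), a)


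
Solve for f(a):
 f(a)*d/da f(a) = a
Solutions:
 f(a) = -sqrt(C1 + a^2)
 f(a) = sqrt(C1 + a^2)


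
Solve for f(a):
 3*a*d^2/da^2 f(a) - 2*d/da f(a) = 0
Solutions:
 f(a) = C1 + C2*a^(5/3)


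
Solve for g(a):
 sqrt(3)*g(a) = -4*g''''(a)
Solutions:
 g(a) = (C1*sin(3^(1/8)*a/2) + C2*cos(3^(1/8)*a/2))*exp(-3^(1/8)*a/2) + (C3*sin(3^(1/8)*a/2) + C4*cos(3^(1/8)*a/2))*exp(3^(1/8)*a/2)


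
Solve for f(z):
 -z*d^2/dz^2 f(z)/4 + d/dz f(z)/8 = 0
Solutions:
 f(z) = C1 + C2*z^(3/2)


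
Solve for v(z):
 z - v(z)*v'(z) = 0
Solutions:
 v(z) = -sqrt(C1 + z^2)
 v(z) = sqrt(C1 + z^2)


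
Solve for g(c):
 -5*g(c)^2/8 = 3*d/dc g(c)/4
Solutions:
 g(c) = 6/(C1 + 5*c)


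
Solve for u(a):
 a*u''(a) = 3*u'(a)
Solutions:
 u(a) = C1 + C2*a^4


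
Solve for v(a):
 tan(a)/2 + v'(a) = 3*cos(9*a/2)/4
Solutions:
 v(a) = C1 + log(cos(a))/2 + sin(9*a/2)/6


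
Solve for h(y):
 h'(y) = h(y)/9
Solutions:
 h(y) = C1*exp(y/9)


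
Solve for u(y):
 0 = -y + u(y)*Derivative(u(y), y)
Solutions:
 u(y) = -sqrt(C1 + y^2)
 u(y) = sqrt(C1 + y^2)


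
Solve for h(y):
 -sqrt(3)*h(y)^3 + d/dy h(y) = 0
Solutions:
 h(y) = -sqrt(2)*sqrt(-1/(C1 + sqrt(3)*y))/2
 h(y) = sqrt(2)*sqrt(-1/(C1 + sqrt(3)*y))/2


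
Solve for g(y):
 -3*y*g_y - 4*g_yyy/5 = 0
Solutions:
 g(y) = C1 + Integral(C2*airyai(-30^(1/3)*y/2) + C3*airybi(-30^(1/3)*y/2), y)


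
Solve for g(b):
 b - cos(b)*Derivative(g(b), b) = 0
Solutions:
 g(b) = C1 + Integral(b/cos(b), b)


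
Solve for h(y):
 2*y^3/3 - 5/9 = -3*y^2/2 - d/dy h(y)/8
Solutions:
 h(y) = C1 - 4*y^4/3 - 4*y^3 + 40*y/9


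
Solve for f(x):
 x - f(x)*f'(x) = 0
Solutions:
 f(x) = -sqrt(C1 + x^2)
 f(x) = sqrt(C1 + x^2)


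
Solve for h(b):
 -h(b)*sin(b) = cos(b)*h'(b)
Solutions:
 h(b) = C1*cos(b)


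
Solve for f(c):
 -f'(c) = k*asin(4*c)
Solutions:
 f(c) = C1 - k*(c*asin(4*c) + sqrt(1 - 16*c^2)/4)


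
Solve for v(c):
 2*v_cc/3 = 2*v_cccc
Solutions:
 v(c) = C1 + C2*c + C3*exp(-sqrt(3)*c/3) + C4*exp(sqrt(3)*c/3)


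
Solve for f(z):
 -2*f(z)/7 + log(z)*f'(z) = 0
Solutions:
 f(z) = C1*exp(2*li(z)/7)


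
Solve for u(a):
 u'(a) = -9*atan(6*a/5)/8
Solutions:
 u(a) = C1 - 9*a*atan(6*a/5)/8 + 15*log(36*a^2 + 25)/32


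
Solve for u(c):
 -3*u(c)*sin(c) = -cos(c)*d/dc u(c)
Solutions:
 u(c) = C1/cos(c)^3


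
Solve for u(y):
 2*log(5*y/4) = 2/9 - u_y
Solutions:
 u(y) = C1 - 2*y*log(y) + y*log(16/25) + 20*y/9


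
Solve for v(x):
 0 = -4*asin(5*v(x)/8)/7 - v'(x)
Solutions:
 Integral(1/asin(5*_y/8), (_y, v(x))) = C1 - 4*x/7


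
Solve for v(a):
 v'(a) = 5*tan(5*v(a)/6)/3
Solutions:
 v(a) = -6*asin(C1*exp(25*a/18))/5 + 6*pi/5
 v(a) = 6*asin(C1*exp(25*a/18))/5


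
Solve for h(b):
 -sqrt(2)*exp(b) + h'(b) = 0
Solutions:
 h(b) = C1 + sqrt(2)*exp(b)


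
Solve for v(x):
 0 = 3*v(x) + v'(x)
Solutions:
 v(x) = C1*exp(-3*x)


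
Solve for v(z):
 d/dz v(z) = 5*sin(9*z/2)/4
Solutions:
 v(z) = C1 - 5*cos(9*z/2)/18


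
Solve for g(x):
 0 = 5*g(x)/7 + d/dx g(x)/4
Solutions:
 g(x) = C1*exp(-20*x/7)


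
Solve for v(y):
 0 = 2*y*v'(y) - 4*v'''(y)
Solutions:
 v(y) = C1 + Integral(C2*airyai(2^(2/3)*y/2) + C3*airybi(2^(2/3)*y/2), y)


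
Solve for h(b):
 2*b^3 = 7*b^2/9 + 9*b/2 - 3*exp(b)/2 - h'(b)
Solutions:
 h(b) = C1 - b^4/2 + 7*b^3/27 + 9*b^2/4 - 3*exp(b)/2


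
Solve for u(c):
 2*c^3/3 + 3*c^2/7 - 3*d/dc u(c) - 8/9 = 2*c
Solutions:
 u(c) = C1 + c^4/18 + c^3/21 - c^2/3 - 8*c/27


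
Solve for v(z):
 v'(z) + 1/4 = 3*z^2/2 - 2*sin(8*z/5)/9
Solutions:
 v(z) = C1 + z^3/2 - z/4 + 5*cos(8*z/5)/36


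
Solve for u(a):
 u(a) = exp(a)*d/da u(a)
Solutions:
 u(a) = C1*exp(-exp(-a))


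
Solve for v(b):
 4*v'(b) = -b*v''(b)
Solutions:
 v(b) = C1 + C2/b^3


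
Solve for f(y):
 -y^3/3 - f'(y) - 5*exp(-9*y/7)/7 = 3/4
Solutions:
 f(y) = C1 - y^4/12 - 3*y/4 + 5*exp(-9*y/7)/9


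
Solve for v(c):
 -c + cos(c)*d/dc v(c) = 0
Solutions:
 v(c) = C1 + Integral(c/cos(c), c)


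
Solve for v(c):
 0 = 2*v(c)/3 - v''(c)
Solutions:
 v(c) = C1*exp(-sqrt(6)*c/3) + C2*exp(sqrt(6)*c/3)


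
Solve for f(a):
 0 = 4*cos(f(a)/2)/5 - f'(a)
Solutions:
 -4*a/5 - log(sin(f(a)/2) - 1) + log(sin(f(a)/2) + 1) = C1


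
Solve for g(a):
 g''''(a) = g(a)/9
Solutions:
 g(a) = C1*exp(-sqrt(3)*a/3) + C2*exp(sqrt(3)*a/3) + C3*sin(sqrt(3)*a/3) + C4*cos(sqrt(3)*a/3)


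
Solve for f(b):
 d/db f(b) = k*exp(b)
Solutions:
 f(b) = C1 + k*exp(b)


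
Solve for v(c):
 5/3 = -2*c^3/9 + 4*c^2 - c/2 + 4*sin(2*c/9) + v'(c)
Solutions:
 v(c) = C1 + c^4/18 - 4*c^3/3 + c^2/4 + 5*c/3 + 18*cos(2*c/9)


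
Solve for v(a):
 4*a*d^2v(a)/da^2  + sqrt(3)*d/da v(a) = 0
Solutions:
 v(a) = C1 + C2*a^(1 - sqrt(3)/4)


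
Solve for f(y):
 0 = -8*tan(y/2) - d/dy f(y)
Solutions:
 f(y) = C1 + 16*log(cos(y/2))


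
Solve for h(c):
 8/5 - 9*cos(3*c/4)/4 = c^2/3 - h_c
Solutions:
 h(c) = C1 + c^3/9 - 8*c/5 + 3*sin(3*c/4)


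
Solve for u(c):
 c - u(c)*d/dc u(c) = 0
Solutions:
 u(c) = -sqrt(C1 + c^2)
 u(c) = sqrt(C1 + c^2)


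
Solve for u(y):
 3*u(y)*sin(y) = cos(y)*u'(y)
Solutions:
 u(y) = C1/cos(y)^3


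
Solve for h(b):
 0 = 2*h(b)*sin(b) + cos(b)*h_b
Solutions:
 h(b) = C1*cos(b)^2


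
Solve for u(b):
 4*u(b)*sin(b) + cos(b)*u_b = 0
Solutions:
 u(b) = C1*cos(b)^4


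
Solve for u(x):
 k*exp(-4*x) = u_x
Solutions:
 u(x) = C1 - k*exp(-4*x)/4


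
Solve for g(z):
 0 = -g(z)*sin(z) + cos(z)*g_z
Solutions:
 g(z) = C1/cos(z)


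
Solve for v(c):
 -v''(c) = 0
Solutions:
 v(c) = C1 + C2*c


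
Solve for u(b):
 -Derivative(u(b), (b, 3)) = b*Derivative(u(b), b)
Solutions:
 u(b) = C1 + Integral(C2*airyai(-b) + C3*airybi(-b), b)


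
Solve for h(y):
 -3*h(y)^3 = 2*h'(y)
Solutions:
 h(y) = -sqrt(-1/(C1 - 3*y))
 h(y) = sqrt(-1/(C1 - 3*y))


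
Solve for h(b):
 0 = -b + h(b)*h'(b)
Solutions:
 h(b) = -sqrt(C1 + b^2)
 h(b) = sqrt(C1 + b^2)


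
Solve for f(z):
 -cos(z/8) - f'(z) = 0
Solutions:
 f(z) = C1 - 8*sin(z/8)


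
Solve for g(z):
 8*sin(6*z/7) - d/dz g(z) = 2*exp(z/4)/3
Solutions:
 g(z) = C1 - 8*exp(z/4)/3 - 28*cos(6*z/7)/3


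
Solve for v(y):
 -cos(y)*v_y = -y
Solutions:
 v(y) = C1 + Integral(y/cos(y), y)


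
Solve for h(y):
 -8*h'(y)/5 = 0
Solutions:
 h(y) = C1


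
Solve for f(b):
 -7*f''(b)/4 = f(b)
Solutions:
 f(b) = C1*sin(2*sqrt(7)*b/7) + C2*cos(2*sqrt(7)*b/7)


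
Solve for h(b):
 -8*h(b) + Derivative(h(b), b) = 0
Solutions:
 h(b) = C1*exp(8*b)


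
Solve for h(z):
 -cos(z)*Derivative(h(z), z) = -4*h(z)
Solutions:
 h(z) = C1*(sin(z)^2 + 2*sin(z) + 1)/(sin(z)^2 - 2*sin(z) + 1)


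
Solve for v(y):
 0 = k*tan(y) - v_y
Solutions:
 v(y) = C1 - k*log(cos(y))


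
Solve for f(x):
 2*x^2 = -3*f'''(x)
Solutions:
 f(x) = C1 + C2*x + C3*x^2 - x^5/90


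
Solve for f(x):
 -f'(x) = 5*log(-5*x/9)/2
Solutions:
 f(x) = C1 - 5*x*log(-x)/2 + x*(-5*log(5)/2 + 5/2 + 5*log(3))


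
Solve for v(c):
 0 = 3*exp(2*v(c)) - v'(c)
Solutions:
 v(c) = log(-sqrt(-1/(C1 + 3*c))) - log(2)/2
 v(c) = log(-1/(C1 + 3*c))/2 - log(2)/2


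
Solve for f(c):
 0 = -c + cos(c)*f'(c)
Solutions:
 f(c) = C1 + Integral(c/cos(c), c)


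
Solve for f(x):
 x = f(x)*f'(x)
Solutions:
 f(x) = -sqrt(C1 + x^2)
 f(x) = sqrt(C1 + x^2)


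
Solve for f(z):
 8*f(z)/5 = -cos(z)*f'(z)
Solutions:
 f(z) = C1*(sin(z) - 1)^(4/5)/(sin(z) + 1)^(4/5)


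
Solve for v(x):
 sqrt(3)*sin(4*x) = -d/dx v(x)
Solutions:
 v(x) = C1 + sqrt(3)*cos(4*x)/4


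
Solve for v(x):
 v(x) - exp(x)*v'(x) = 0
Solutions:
 v(x) = C1*exp(-exp(-x))


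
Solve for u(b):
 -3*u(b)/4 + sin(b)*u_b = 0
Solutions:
 u(b) = C1*(cos(b) - 1)^(3/8)/(cos(b) + 1)^(3/8)


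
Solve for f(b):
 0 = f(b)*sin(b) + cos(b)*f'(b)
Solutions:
 f(b) = C1*cos(b)


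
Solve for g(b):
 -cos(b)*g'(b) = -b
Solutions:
 g(b) = C1 + Integral(b/cos(b), b)


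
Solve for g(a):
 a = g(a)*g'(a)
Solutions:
 g(a) = -sqrt(C1 + a^2)
 g(a) = sqrt(C1 + a^2)


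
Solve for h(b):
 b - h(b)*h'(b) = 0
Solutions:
 h(b) = -sqrt(C1 + b^2)
 h(b) = sqrt(C1 + b^2)


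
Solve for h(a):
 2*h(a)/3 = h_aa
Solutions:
 h(a) = C1*exp(-sqrt(6)*a/3) + C2*exp(sqrt(6)*a/3)


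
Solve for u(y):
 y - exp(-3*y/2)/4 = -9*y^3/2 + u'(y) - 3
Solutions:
 u(y) = C1 + 9*y^4/8 + y^2/2 + 3*y + exp(-3*y/2)/6


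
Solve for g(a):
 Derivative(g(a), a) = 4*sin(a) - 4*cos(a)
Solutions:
 g(a) = C1 - 4*sqrt(2)*sin(a + pi/4)


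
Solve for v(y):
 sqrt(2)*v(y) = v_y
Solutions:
 v(y) = C1*exp(sqrt(2)*y)


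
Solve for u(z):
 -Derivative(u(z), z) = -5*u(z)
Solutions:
 u(z) = C1*exp(5*z)


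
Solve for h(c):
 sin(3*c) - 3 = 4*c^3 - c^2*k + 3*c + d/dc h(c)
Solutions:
 h(c) = C1 - c^4 + c^3*k/3 - 3*c^2/2 - 3*c - cos(3*c)/3


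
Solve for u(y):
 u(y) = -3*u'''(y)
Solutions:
 u(y) = C3*exp(-3^(2/3)*y/3) + (C1*sin(3^(1/6)*y/2) + C2*cos(3^(1/6)*y/2))*exp(3^(2/3)*y/6)


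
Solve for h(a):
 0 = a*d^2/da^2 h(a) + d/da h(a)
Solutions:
 h(a) = C1 + C2*log(a)


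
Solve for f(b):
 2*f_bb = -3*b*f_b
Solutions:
 f(b) = C1 + C2*erf(sqrt(3)*b/2)


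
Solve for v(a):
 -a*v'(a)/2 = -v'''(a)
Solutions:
 v(a) = C1 + Integral(C2*airyai(2^(2/3)*a/2) + C3*airybi(2^(2/3)*a/2), a)


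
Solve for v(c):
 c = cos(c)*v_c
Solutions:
 v(c) = C1 + Integral(c/cos(c), c)


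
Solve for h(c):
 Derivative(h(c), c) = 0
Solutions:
 h(c) = C1


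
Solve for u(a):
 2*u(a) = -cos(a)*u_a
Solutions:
 u(a) = C1*(sin(a) - 1)/(sin(a) + 1)


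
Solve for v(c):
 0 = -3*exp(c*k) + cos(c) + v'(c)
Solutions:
 v(c) = C1 - sin(c) + 3*exp(c*k)/k


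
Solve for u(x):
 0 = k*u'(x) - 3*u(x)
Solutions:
 u(x) = C1*exp(3*x/k)


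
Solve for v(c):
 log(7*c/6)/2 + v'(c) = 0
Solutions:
 v(c) = C1 - c*log(c)/2 - c*log(7)/2 + c/2 + c*log(6)/2


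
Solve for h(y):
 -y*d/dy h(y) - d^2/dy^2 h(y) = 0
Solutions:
 h(y) = C1 + C2*erf(sqrt(2)*y/2)


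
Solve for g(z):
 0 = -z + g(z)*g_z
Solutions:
 g(z) = -sqrt(C1 + z^2)
 g(z) = sqrt(C1 + z^2)


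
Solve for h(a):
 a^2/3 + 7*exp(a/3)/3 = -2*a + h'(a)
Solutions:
 h(a) = C1 + a^3/9 + a^2 + 7*exp(a/3)


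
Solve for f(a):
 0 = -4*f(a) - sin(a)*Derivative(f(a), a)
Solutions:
 f(a) = C1*(cos(a)^2 + 2*cos(a) + 1)/(cos(a)^2 - 2*cos(a) + 1)


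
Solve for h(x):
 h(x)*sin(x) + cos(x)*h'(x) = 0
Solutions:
 h(x) = C1*cos(x)


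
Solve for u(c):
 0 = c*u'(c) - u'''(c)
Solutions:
 u(c) = C1 + Integral(C2*airyai(c) + C3*airybi(c), c)


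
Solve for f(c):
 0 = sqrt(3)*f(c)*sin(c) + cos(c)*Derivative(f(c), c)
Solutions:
 f(c) = C1*cos(c)^(sqrt(3))


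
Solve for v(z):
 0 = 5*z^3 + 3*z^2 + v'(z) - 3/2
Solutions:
 v(z) = C1 - 5*z^4/4 - z^3 + 3*z/2


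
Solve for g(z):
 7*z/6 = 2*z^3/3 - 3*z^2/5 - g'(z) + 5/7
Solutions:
 g(z) = C1 + z^4/6 - z^3/5 - 7*z^2/12 + 5*z/7


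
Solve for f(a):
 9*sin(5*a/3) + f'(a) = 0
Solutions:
 f(a) = C1 + 27*cos(5*a/3)/5


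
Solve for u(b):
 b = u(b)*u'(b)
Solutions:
 u(b) = -sqrt(C1 + b^2)
 u(b) = sqrt(C1 + b^2)


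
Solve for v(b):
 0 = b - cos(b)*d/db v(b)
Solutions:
 v(b) = C1 + Integral(b/cos(b), b)


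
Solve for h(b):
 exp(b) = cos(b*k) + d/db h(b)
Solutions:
 h(b) = C1 + exp(b) - sin(b*k)/k


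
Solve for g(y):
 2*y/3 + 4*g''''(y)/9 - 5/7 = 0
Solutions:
 g(y) = C1 + C2*y + C3*y^2 + C4*y^3 - y^5/80 + 15*y^4/224


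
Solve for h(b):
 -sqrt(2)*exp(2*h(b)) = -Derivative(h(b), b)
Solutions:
 h(b) = log(-sqrt(-1/(C1 + sqrt(2)*b))) - log(2)/2
 h(b) = log(-1/(C1 + sqrt(2)*b))/2 - log(2)/2


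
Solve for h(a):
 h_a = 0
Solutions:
 h(a) = C1


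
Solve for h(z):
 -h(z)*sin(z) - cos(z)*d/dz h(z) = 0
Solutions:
 h(z) = C1*cos(z)


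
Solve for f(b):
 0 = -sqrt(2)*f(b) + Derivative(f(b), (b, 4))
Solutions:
 f(b) = C1*exp(-2^(1/8)*b) + C2*exp(2^(1/8)*b) + C3*sin(2^(1/8)*b) + C4*cos(2^(1/8)*b)


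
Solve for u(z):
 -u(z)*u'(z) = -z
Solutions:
 u(z) = -sqrt(C1 + z^2)
 u(z) = sqrt(C1 + z^2)


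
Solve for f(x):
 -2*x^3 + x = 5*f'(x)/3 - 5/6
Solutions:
 f(x) = C1 - 3*x^4/10 + 3*x^2/10 + x/2


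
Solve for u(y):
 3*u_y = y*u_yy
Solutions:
 u(y) = C1 + C2*y^4


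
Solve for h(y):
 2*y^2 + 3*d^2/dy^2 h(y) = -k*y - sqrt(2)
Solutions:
 h(y) = C1 + C2*y - k*y^3/18 - y^4/18 - sqrt(2)*y^2/6


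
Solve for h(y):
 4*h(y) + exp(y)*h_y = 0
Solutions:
 h(y) = C1*exp(4*exp(-y))


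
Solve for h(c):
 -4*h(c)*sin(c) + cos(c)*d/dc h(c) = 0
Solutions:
 h(c) = C1/cos(c)^4


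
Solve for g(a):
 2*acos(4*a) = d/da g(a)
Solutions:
 g(a) = C1 + 2*a*acos(4*a) - sqrt(1 - 16*a^2)/2


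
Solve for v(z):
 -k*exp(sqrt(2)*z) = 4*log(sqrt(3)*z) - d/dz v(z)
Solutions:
 v(z) = C1 + sqrt(2)*k*exp(sqrt(2)*z)/2 + 4*z*log(z) + 2*z*(-2 + log(3))


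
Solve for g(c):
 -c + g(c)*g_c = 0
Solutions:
 g(c) = -sqrt(C1 + c^2)
 g(c) = sqrt(C1 + c^2)


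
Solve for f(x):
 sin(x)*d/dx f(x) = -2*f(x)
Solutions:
 f(x) = C1*(cos(x) + 1)/(cos(x) - 1)


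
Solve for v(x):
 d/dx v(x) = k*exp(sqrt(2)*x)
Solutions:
 v(x) = C1 + sqrt(2)*k*exp(sqrt(2)*x)/2


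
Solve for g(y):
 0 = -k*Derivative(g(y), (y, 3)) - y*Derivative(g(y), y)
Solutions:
 g(y) = C1 + Integral(C2*airyai(y*(-1/k)^(1/3)) + C3*airybi(y*(-1/k)^(1/3)), y)


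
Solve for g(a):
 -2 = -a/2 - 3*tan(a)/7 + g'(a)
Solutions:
 g(a) = C1 + a^2/4 - 2*a - 3*log(cos(a))/7


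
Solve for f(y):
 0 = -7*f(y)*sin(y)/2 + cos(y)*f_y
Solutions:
 f(y) = C1/cos(y)^(7/2)


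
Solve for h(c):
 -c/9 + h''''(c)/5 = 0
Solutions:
 h(c) = C1 + C2*c + C3*c^2 + C4*c^3 + c^5/216


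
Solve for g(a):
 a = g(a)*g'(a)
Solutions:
 g(a) = -sqrt(C1 + a^2)
 g(a) = sqrt(C1 + a^2)


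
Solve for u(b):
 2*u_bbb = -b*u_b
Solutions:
 u(b) = C1 + Integral(C2*airyai(-2^(2/3)*b/2) + C3*airybi(-2^(2/3)*b/2), b)


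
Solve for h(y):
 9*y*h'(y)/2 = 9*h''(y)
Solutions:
 h(y) = C1 + C2*erfi(y/2)


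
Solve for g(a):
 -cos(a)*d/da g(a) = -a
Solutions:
 g(a) = C1 + Integral(a/cos(a), a)


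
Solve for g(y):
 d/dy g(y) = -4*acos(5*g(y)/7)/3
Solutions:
 Integral(1/acos(5*_y/7), (_y, g(y))) = C1 - 4*y/3


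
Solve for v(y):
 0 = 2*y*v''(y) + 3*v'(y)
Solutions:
 v(y) = C1 + C2/sqrt(y)


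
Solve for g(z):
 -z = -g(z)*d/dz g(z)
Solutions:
 g(z) = -sqrt(C1 + z^2)
 g(z) = sqrt(C1 + z^2)


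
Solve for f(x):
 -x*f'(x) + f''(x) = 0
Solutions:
 f(x) = C1 + C2*erfi(sqrt(2)*x/2)


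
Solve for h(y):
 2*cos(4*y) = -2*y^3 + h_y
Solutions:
 h(y) = C1 + y^4/2 + sin(4*y)/2


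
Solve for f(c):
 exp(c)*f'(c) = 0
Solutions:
 f(c) = C1


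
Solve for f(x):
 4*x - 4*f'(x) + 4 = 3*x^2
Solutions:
 f(x) = C1 - x^3/4 + x^2/2 + x


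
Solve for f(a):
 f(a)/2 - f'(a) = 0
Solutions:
 f(a) = C1*exp(a/2)


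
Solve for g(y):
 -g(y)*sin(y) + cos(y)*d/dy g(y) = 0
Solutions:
 g(y) = C1/cos(y)


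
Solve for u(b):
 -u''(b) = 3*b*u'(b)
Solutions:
 u(b) = C1 + C2*erf(sqrt(6)*b/2)


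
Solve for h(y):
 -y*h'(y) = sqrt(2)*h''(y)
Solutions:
 h(y) = C1 + C2*erf(2^(1/4)*y/2)


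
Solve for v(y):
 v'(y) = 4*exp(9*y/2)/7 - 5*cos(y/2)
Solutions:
 v(y) = C1 + 8*exp(9*y/2)/63 - 10*sin(y/2)


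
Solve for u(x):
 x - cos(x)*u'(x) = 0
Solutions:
 u(x) = C1 + Integral(x/cos(x), x)


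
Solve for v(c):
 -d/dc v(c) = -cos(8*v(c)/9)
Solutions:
 -c - 9*log(sin(8*v(c)/9) - 1)/16 + 9*log(sin(8*v(c)/9) + 1)/16 = C1


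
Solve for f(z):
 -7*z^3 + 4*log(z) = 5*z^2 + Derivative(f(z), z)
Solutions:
 f(z) = C1 - 7*z^4/4 - 5*z^3/3 + 4*z*log(z) - 4*z


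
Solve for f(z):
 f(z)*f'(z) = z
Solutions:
 f(z) = -sqrt(C1 + z^2)
 f(z) = sqrt(C1 + z^2)


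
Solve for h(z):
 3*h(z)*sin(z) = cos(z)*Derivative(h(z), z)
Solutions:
 h(z) = C1/cos(z)^3


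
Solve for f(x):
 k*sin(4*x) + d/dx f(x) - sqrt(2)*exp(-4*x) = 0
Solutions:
 f(x) = C1 + k*cos(4*x)/4 - sqrt(2)*exp(-4*x)/4


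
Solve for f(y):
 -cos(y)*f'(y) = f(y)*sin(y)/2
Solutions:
 f(y) = C1*sqrt(cos(y))


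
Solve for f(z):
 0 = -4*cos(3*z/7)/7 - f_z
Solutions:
 f(z) = C1 - 4*sin(3*z/7)/3


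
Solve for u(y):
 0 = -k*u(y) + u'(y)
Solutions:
 u(y) = C1*exp(k*y)


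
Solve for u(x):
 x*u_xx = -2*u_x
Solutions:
 u(x) = C1 + C2/x


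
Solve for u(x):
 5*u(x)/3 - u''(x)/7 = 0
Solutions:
 u(x) = C1*exp(-sqrt(105)*x/3) + C2*exp(sqrt(105)*x/3)


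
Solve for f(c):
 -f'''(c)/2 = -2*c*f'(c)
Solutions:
 f(c) = C1 + Integral(C2*airyai(2^(2/3)*c) + C3*airybi(2^(2/3)*c), c)


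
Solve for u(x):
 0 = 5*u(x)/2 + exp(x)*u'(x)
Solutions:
 u(x) = C1*exp(5*exp(-x)/2)


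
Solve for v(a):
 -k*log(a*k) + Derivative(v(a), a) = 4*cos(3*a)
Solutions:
 v(a) = C1 + a*k*(log(a*k) - 1) + 4*sin(3*a)/3


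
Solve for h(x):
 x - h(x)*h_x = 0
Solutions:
 h(x) = -sqrt(C1 + x^2)
 h(x) = sqrt(C1 + x^2)


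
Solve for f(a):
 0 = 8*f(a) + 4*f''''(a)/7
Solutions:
 f(a) = (C1*sin(2^(3/4)*7^(1/4)*a/2) + C2*cos(2^(3/4)*7^(1/4)*a/2))*exp(-2^(3/4)*7^(1/4)*a/2) + (C3*sin(2^(3/4)*7^(1/4)*a/2) + C4*cos(2^(3/4)*7^(1/4)*a/2))*exp(2^(3/4)*7^(1/4)*a/2)


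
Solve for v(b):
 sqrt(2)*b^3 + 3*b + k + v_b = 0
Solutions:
 v(b) = C1 - sqrt(2)*b^4/4 - 3*b^2/2 - b*k


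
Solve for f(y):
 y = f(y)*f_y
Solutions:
 f(y) = -sqrt(C1 + y^2)
 f(y) = sqrt(C1 + y^2)


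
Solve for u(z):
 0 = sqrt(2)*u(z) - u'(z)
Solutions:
 u(z) = C1*exp(sqrt(2)*z)


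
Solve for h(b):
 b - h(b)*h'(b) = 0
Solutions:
 h(b) = -sqrt(C1 + b^2)
 h(b) = sqrt(C1 + b^2)


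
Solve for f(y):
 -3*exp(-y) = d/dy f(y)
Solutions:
 f(y) = C1 + 3*exp(-y)


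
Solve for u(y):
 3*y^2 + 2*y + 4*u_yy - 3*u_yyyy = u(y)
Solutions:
 u(y) = C1*exp(-y) + C2*exp(y) + C3*exp(-sqrt(3)*y/3) + C4*exp(sqrt(3)*y/3) + 3*y^2 + 2*y + 24


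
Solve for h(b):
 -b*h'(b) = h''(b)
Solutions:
 h(b) = C1 + C2*erf(sqrt(2)*b/2)


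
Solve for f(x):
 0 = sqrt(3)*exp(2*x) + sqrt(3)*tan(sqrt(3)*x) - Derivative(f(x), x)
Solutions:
 f(x) = C1 + sqrt(3)*exp(2*x)/2 - log(cos(sqrt(3)*x))


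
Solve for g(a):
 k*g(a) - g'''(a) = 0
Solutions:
 g(a) = C1*exp(a*k^(1/3)) + C2*exp(a*k^(1/3)*(-1 + sqrt(3)*I)/2) + C3*exp(-a*k^(1/3)*(1 + sqrt(3)*I)/2)


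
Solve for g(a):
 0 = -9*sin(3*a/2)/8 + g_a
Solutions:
 g(a) = C1 - 3*cos(3*a/2)/4


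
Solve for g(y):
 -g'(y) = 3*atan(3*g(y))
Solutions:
 Integral(1/atan(3*_y), (_y, g(y))) = C1 - 3*y


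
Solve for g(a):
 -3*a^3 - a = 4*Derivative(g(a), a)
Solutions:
 g(a) = C1 - 3*a^4/16 - a^2/8


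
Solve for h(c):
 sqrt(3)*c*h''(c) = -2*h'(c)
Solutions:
 h(c) = C1 + C2*c^(1 - 2*sqrt(3)/3)


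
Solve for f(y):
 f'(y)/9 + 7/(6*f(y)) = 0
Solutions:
 f(y) = -sqrt(C1 - 21*y)
 f(y) = sqrt(C1 - 21*y)


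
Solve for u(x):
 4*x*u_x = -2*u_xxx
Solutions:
 u(x) = C1 + Integral(C2*airyai(-2^(1/3)*x) + C3*airybi(-2^(1/3)*x), x)


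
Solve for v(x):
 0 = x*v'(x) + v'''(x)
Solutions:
 v(x) = C1 + Integral(C2*airyai(-x) + C3*airybi(-x), x)
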